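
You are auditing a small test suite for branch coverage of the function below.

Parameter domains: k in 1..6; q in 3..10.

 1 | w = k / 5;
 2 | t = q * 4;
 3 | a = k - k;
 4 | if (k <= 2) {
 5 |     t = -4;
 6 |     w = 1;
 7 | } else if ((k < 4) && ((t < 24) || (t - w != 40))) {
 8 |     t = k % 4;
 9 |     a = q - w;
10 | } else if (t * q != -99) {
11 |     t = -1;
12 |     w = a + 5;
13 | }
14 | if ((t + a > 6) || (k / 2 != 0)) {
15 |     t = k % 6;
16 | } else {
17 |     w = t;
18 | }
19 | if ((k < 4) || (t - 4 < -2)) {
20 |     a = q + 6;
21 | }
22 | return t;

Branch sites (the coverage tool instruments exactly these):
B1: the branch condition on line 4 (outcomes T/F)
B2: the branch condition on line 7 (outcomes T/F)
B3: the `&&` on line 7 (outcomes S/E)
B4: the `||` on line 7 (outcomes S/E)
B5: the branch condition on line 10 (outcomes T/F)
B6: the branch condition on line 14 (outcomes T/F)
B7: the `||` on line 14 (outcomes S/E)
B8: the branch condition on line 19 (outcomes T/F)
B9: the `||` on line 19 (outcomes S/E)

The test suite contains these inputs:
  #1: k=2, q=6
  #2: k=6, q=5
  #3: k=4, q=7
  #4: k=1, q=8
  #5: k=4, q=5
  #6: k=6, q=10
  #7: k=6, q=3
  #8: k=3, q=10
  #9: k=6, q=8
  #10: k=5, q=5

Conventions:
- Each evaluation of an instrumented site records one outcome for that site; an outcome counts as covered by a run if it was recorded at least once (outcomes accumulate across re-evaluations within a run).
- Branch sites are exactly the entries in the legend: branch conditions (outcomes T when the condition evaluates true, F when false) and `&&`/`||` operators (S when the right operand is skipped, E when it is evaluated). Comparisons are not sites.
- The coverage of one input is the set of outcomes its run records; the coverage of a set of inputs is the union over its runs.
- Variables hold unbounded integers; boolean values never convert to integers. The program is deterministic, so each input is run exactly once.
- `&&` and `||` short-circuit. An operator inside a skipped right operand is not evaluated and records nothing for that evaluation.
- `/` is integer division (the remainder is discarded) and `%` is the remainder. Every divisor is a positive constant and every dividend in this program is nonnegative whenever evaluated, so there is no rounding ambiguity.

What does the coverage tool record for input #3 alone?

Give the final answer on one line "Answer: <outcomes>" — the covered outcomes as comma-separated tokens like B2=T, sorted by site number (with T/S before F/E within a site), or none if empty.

Event log for input #3 (k=4, q=7):
  B1->F, B3->S, B2->F, B5->T, B7->E, B6->T, B9->E, B8->F
as a set, this run covers: B1=F, B2=F, B3=S, B5=T, B6=T, B7=E, B8=F, B9=E

Answer: B1=F, B2=F, B3=S, B5=T, B6=T, B7=E, B8=F, B9=E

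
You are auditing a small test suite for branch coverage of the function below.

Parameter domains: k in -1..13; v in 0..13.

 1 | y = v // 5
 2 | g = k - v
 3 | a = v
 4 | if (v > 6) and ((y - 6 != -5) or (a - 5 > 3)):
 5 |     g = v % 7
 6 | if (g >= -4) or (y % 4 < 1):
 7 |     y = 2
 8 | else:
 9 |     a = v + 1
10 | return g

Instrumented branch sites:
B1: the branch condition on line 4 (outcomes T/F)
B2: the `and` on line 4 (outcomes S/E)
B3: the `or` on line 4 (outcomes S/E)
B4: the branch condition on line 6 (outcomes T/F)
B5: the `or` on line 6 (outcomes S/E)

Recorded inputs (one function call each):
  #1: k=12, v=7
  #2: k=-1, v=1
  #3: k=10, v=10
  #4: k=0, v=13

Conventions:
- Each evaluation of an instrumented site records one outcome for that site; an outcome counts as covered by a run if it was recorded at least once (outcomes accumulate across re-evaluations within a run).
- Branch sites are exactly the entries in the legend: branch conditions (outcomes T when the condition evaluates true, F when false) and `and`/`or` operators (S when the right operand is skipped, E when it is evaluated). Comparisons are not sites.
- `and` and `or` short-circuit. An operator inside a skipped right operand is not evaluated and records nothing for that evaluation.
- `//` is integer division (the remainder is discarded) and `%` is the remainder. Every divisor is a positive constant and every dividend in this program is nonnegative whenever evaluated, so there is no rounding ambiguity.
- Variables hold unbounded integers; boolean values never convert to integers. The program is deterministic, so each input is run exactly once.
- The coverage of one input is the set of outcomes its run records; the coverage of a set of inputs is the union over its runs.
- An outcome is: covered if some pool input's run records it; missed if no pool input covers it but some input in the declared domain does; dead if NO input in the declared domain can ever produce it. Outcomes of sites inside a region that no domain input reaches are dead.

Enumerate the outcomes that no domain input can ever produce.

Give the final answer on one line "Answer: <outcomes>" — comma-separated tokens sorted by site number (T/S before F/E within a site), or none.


running all 210 domain inputs and tallying outcomes:
  reachable outcomes have witnesses, e.g. B1=T (e.g. k=-1, v=9), B1=F (e.g. k=-1, v=0), B2=S (e.g. k=-1, v=0), B2=E (e.g. k=-1, v=7)
Answer: none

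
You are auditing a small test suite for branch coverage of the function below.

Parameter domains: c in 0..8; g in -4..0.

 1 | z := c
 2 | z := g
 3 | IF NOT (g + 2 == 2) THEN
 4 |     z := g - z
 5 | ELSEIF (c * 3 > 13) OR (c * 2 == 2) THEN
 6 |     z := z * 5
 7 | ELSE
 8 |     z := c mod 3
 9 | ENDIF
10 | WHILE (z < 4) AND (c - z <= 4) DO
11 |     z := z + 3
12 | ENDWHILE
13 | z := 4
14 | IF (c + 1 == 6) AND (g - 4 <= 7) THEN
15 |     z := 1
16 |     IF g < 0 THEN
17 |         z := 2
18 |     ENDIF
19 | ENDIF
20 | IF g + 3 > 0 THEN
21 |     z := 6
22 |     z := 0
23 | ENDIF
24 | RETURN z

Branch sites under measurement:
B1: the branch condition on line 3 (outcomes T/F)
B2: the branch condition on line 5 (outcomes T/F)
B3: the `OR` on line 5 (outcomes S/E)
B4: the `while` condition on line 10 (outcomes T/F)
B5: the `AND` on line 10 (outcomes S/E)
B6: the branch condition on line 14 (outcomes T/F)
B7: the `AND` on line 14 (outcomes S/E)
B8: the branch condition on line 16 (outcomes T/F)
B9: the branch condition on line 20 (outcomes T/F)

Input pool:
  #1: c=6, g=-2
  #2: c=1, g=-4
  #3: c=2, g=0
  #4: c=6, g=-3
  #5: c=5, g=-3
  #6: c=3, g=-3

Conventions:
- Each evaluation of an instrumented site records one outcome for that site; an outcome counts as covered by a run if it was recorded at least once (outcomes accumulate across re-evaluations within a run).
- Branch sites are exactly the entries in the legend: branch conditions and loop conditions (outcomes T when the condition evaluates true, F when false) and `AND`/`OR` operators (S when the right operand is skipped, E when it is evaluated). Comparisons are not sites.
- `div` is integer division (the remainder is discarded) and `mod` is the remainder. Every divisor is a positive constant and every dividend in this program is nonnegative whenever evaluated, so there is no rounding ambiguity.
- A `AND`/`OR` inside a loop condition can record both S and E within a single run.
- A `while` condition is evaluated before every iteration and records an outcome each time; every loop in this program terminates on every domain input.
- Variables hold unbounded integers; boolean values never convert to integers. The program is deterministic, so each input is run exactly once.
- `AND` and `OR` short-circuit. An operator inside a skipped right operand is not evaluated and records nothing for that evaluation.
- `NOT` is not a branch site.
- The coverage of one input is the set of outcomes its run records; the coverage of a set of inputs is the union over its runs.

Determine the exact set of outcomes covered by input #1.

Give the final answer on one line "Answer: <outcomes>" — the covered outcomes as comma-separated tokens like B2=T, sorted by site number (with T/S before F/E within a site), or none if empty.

Simulating input #1 (c=6, g=-2) step by step:
  B1->T, B5->E, B4->F, B7->S, B6->F, B9->T
deduplicating events, the covered set is: B1=T, B4=F, B5=E, B6=F, B7=S, B9=T

Answer: B1=T, B4=F, B5=E, B6=F, B7=S, B9=T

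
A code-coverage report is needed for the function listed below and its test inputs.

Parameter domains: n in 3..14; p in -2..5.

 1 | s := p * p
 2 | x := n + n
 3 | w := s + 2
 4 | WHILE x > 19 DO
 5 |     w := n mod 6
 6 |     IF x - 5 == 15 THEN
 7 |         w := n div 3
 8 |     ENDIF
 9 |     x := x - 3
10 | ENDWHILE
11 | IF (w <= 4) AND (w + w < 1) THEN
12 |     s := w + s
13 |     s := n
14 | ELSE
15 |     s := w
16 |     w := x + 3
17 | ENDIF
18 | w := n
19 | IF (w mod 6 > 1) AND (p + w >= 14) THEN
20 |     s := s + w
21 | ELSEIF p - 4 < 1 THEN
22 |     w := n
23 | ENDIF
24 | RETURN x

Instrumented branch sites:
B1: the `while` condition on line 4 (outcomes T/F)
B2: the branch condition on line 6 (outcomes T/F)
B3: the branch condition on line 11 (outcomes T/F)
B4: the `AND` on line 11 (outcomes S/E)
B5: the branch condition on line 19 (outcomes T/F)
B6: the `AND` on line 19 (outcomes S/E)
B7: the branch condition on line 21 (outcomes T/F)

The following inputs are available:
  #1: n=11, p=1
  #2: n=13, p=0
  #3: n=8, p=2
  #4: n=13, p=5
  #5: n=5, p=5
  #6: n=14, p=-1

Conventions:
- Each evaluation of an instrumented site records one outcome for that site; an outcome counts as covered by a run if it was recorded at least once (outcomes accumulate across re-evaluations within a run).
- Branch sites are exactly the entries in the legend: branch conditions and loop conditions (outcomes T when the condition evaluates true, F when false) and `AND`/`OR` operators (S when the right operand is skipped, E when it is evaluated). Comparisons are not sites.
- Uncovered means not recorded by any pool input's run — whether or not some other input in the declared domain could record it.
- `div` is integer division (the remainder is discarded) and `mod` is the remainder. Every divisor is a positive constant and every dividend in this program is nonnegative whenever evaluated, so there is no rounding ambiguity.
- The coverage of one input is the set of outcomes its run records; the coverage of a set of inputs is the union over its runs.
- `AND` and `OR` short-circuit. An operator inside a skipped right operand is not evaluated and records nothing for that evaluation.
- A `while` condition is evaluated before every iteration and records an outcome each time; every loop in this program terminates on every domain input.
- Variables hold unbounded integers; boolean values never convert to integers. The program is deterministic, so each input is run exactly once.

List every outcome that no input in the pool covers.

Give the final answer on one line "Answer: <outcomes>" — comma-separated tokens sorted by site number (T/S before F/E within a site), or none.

#1 (n=11, p=1) -> B1->T, B2->F, B1->F, B4->S, B3->F, B6->E, B5->F, B7->T; covered: B1=T, B1=F, B2=F, B3=F, B4=S, B5=F, B6=E, B7=T
#2 (n=13, p=0) -> B1->T, B2->F, B1->T, B2->F, B1->T, B2->T, B1->F, B4->E, B3->F, B6->S, B5->F, B7->T; covered: B1=T, B1=F, B2=T, B2=F, B3=F, B4=E, B5=F, B6=S, B7=T
#3 (n=8, p=2) -> B1->F, B4->S, B3->F, B6->E, B5->F, B7->T; covered: B1=F, B3=F, B4=S, B5=F, B6=E, B7=T
#4 (n=13, p=5) -> B1->T, B2->F, B1->T, B2->F, B1->T, B2->T, B1->F, B4->E, B3->F, B6->S, B5->F, B7->F; covered: B1=T, B1=F, B2=T, B2=F, B3=F, B4=E, B5=F, B6=S, B7=F
#5 (n=5, p=5) -> B1->F, B4->S, B3->F, B6->E, B5->F, B7->F; covered: B1=F, B3=F, B4=S, B5=F, B6=E, B7=F
#6 (n=14, p=-1) -> B1->T, B2->F, B1->T, B2->F, B1->T, B2->F, B1->F, B4->E, B3->F, B6->E, B5->F, B7->T; covered: B1=T, B1=F, B2=F, B3=F, B4=E, B5=F, B6=E, B7=T
union over the pool: B1=T, B1=F, B2=T, B2=F, B3=F, B4=S, B4=E, B5=F, B6=S, B6=E, B7=T, B7=F
uncovered (2 of 14): B3=T, B5=T

Answer: B3=T, B5=T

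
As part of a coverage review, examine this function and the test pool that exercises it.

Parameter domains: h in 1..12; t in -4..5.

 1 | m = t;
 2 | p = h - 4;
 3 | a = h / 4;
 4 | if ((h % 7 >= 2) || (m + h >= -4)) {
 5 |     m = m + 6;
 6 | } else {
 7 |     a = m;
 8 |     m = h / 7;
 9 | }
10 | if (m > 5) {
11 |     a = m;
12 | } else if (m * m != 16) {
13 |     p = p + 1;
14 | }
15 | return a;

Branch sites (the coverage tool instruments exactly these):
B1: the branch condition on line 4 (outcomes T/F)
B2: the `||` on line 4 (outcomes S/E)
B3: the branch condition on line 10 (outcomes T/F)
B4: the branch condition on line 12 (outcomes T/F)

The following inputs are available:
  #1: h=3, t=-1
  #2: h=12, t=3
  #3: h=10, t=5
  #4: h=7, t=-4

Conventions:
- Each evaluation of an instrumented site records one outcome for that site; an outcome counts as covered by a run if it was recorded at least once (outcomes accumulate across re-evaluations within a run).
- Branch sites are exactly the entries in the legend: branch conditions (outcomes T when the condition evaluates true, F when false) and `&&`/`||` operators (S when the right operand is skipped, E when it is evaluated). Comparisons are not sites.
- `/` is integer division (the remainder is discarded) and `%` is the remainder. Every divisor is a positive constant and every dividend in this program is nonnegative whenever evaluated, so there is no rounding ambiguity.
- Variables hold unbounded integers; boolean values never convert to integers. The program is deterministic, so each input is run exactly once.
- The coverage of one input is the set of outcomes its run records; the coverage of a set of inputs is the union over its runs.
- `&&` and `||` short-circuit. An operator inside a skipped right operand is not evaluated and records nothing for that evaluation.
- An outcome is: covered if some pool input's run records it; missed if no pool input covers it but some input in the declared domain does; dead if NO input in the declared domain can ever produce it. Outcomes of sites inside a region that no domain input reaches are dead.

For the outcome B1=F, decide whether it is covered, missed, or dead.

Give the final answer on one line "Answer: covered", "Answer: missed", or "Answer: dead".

no pool input records B1=F
checking all 120 inputs in the declared domain: B1=F is never recorded -> dead

Answer: dead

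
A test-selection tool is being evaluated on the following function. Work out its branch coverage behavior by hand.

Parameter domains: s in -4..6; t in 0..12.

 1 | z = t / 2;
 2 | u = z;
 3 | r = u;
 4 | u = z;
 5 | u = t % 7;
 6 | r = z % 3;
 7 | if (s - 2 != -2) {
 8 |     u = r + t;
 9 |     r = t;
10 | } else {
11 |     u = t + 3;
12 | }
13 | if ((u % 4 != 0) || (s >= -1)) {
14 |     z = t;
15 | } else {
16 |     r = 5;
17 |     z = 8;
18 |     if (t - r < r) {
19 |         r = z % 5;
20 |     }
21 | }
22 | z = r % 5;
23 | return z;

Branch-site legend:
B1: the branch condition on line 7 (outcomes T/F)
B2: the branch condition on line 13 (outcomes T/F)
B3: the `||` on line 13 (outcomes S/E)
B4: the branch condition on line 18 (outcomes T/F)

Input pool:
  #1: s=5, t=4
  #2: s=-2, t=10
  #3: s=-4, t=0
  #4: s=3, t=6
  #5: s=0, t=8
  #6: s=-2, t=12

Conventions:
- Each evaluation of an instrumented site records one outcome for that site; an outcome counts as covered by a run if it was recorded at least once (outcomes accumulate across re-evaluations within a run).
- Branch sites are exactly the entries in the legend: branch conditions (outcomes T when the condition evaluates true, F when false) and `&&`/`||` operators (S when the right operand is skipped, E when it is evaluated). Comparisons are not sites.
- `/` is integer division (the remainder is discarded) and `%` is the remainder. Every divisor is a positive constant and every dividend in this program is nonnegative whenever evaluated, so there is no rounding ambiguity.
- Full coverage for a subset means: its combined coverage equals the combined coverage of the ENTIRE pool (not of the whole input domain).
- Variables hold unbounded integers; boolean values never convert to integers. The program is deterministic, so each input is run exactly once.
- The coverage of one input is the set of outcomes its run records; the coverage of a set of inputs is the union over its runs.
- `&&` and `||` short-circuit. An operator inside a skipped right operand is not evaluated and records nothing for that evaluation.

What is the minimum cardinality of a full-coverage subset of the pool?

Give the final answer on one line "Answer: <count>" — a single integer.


test 1 (s=5, t=4) fires B1->T, B3->S, B2->T; hits B1=T, B2=T, B3=S
test 2 (s=-2, t=10) fires B1->T, B3->E, B2->F, B4->F; hits B1=T, B2=F, B3=E, B4=F
test 3 (s=-4, t=0) fires B1->T, B3->E, B2->F, B4->T; hits B1=T, B2=F, B3=E, B4=T
test 4 (s=3, t=6) fires B1->T, B3->S, B2->T; hits B1=T, B2=T, B3=S
test 5 (s=0, t=8) fires B1->F, B3->S, B2->T; hits B1=F, B2=T, B3=S
test 6 (s=-2, t=12) fires B1->T, B3->E, B2->F, B4->F; hits B1=T, B2=F, B3=E, B4=F
together the pool reaches 8 outcomes: B1=T, B1=F, B2=T, B2=F, B3=S, B3=E, B4=T, B4=F
every size-1 subset falls short of the 8 outcomes (best: 4/8)
every size-2 subset falls short of the 8 outcomes (best: 7/8)
at size 3, {2, 3, 5} reaches all 8 outcomes; every lexicographically earlier size-3 subset fails
Answer: 3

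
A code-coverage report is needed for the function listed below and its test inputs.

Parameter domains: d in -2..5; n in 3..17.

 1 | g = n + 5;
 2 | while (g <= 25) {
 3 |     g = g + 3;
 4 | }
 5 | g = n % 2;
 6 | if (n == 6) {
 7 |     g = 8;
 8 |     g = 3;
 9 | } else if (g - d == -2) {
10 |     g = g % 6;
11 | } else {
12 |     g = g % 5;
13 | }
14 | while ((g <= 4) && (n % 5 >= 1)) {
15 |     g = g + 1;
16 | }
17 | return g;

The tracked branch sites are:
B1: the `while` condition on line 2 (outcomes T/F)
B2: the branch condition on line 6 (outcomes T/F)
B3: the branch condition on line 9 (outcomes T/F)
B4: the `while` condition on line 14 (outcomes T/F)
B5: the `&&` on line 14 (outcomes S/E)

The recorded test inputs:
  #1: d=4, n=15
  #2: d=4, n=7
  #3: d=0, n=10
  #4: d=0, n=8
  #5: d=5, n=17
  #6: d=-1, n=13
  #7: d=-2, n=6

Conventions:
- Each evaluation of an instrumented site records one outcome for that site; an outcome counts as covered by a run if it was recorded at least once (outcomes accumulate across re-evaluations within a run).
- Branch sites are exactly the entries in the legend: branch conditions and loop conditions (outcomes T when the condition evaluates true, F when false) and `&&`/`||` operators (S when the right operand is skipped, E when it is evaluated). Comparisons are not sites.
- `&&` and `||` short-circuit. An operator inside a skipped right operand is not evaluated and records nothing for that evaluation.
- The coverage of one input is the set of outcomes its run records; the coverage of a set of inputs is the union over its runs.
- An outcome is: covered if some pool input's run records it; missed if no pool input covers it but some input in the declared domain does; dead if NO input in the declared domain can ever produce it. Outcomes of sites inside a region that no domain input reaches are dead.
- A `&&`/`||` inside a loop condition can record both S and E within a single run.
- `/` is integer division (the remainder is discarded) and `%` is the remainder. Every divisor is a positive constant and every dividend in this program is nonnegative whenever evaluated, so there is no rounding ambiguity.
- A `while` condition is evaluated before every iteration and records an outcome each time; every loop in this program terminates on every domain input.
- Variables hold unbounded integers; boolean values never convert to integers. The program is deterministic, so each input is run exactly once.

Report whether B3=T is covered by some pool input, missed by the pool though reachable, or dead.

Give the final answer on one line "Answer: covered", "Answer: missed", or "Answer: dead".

no pool input records B3=T
but domain input (d=2, n=4) does record it -> reachable, so missed

Answer: missed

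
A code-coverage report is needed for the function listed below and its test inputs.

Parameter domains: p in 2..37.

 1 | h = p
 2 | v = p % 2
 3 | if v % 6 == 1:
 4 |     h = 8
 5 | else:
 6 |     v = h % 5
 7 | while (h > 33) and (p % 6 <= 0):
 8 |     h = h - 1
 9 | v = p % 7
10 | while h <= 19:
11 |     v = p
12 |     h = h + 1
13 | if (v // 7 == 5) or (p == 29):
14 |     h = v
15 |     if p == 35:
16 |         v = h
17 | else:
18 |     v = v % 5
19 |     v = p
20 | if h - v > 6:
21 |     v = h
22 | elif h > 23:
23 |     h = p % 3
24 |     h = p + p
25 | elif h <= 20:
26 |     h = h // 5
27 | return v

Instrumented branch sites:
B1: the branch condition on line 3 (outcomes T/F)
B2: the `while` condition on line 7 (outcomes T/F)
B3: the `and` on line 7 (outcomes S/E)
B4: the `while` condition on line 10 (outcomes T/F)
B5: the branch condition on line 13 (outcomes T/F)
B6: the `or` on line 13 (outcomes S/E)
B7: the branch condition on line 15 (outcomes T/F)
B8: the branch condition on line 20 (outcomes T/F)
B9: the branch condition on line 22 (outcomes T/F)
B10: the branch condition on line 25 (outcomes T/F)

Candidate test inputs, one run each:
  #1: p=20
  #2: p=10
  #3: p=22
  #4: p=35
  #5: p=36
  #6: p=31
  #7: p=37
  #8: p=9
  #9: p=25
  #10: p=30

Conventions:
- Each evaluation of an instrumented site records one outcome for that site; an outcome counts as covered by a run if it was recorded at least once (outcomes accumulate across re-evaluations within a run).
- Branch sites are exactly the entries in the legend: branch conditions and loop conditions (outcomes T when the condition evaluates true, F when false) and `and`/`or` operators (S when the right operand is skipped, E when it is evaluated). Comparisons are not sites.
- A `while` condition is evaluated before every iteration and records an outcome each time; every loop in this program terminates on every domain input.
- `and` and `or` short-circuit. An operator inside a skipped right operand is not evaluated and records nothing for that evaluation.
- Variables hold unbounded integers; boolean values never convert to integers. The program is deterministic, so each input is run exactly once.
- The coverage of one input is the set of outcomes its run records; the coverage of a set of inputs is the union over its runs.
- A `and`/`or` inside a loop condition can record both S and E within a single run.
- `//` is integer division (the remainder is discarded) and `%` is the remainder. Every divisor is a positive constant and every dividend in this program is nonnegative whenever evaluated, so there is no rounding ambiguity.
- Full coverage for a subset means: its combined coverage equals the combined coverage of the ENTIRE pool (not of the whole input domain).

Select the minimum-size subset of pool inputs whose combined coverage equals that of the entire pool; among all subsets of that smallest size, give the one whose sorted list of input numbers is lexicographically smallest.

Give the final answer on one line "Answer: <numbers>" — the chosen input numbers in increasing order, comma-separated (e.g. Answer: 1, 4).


#1 (p=20) -> covered: B1=F, B2=F, B3=S, B4=F, B5=F, B6=E, B8=F, B9=F, B10=T
#2 (p=10) -> covered: B1=F, B2=F, B3=S, B4=T, B4=F, B5=F, B6=E, B8=T
#3 (p=22) -> covered: B1=F, B2=F, B3=S, B4=F, B5=F, B6=E, B8=F, B9=F, B10=F
#4 (p=35) -> covered: B1=T, B2=F, B3=S, B4=T, B4=F, B5=T, B6=S, B7=T, B8=F, B9=T
#5 (p=36) -> covered: B1=F, B2=T, B2=F, B3=S, B3=E, B4=F, B5=F, B6=E, B8=F, B9=T
#6 (p=31) -> covered: B1=T, B2=F, B3=S, B4=T, B4=F, B5=F, B6=E, B8=F, B9=F, B10=T
#7 (p=37) -> covered: B1=T, B2=F, B3=S, B4=T, B4=F, B5=T, B6=S, B7=F, B8=F, B9=T
#8 (p=9) -> covered: B1=T, B2=F, B3=S, B4=T, B4=F, B5=F, B6=E, B8=T
#9 (p=25) -> covered: B1=T, B2=F, B3=S, B4=T, B4=F, B5=F, B6=E, B8=F, B9=F, B10=T
#10 (p=30) -> covered: B1=F, B2=F, B3=S, B4=F, B5=F, B6=E, B8=F, B9=T
the full pool covers 20 outcomes: B1=T, B1=F, B2=T, B2=F, B3=S, B3=E, B4=T, B4=F, B5=T, B5=F, B6=S, B6=E, B7=T, B7=F, B8=T, B8=F, B9=T, B9=F, B10=T, B10=F
size 1 is not enough: best union over all size-1 subsets is 10/20
size 2 is not enough: best union over all size-2 subsets is 15/20
size 3 is not enough: best union over all size-3 subsets is 17/20
size 4 is not enough: best union over all size-4 subsets is 18/20
size 5 is not enough: best union over all size-5 subsets is 19/20
the canonical winner is {1, 2, 3, 4, 5, 7}: size 6, full 20-outcome coverage, earliest index list among size-6 covers
Answer: 1, 2, 3, 4, 5, 7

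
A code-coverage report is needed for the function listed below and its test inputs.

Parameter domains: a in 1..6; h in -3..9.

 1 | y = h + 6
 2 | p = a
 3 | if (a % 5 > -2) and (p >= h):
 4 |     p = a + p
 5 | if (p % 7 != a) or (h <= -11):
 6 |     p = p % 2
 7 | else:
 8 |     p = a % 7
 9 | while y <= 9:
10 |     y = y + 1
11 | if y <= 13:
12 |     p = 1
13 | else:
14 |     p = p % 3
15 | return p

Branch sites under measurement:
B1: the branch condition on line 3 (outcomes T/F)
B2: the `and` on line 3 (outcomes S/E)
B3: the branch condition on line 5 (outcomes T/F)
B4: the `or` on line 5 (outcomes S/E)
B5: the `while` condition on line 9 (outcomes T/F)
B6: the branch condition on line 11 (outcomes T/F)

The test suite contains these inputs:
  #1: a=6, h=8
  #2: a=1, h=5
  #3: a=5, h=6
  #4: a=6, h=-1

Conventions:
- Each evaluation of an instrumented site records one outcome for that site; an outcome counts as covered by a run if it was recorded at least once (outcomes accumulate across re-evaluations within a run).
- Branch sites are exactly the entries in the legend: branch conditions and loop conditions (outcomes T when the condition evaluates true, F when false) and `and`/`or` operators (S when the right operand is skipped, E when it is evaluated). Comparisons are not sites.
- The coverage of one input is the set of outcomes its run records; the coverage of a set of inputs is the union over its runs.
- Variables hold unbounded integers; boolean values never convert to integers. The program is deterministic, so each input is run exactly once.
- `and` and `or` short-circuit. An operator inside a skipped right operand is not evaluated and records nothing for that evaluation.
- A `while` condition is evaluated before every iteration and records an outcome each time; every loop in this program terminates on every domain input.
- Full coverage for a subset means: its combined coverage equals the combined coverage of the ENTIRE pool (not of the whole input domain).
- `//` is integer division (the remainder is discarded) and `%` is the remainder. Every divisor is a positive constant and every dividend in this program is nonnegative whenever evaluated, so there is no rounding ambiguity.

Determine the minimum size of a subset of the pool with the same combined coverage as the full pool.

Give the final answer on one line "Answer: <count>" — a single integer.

test 1 (a=6, h=8) fires B2->E, B1->F, B4->E, B3->F, B5->F, B6->F; hits B1=F, B2=E, B3=F, B4=E, B5=F, B6=F
test 2 (a=1, h=5) fires B2->E, B1->F, B4->E, B3->F, B5->F, B6->T; hits B1=F, B2=E, B3=F, B4=E, B5=F, B6=T
test 3 (a=5, h=6) fires B2->E, B1->F, B4->E, B3->F, B5->F, B6->T; hits B1=F, B2=E, B3=F, B4=E, B5=F, B6=T
test 4 (a=6, h=-1) fires B2->E, B1->T, B4->S, B3->T, B5->T, B5->T, B5->T, B5->T, B5->T, B5->F, B6->T; hits B1=T, B2=E, B3=T, B4=S, B5=T, B5=F, B6=T
the full pool covers 11 outcomes: B1=T, B1=F, B2=E, B3=T, B3=F, B4=S, B4=E, B5=T, B5=F, B6=T, B6=F
no size-1 subset reaches all 11 outcomes (best union: 7/11)
inputs {1, 4} (size 2) cover everything; no size-2 subset with a lexicographically smaller index list covers all 11

Answer: 2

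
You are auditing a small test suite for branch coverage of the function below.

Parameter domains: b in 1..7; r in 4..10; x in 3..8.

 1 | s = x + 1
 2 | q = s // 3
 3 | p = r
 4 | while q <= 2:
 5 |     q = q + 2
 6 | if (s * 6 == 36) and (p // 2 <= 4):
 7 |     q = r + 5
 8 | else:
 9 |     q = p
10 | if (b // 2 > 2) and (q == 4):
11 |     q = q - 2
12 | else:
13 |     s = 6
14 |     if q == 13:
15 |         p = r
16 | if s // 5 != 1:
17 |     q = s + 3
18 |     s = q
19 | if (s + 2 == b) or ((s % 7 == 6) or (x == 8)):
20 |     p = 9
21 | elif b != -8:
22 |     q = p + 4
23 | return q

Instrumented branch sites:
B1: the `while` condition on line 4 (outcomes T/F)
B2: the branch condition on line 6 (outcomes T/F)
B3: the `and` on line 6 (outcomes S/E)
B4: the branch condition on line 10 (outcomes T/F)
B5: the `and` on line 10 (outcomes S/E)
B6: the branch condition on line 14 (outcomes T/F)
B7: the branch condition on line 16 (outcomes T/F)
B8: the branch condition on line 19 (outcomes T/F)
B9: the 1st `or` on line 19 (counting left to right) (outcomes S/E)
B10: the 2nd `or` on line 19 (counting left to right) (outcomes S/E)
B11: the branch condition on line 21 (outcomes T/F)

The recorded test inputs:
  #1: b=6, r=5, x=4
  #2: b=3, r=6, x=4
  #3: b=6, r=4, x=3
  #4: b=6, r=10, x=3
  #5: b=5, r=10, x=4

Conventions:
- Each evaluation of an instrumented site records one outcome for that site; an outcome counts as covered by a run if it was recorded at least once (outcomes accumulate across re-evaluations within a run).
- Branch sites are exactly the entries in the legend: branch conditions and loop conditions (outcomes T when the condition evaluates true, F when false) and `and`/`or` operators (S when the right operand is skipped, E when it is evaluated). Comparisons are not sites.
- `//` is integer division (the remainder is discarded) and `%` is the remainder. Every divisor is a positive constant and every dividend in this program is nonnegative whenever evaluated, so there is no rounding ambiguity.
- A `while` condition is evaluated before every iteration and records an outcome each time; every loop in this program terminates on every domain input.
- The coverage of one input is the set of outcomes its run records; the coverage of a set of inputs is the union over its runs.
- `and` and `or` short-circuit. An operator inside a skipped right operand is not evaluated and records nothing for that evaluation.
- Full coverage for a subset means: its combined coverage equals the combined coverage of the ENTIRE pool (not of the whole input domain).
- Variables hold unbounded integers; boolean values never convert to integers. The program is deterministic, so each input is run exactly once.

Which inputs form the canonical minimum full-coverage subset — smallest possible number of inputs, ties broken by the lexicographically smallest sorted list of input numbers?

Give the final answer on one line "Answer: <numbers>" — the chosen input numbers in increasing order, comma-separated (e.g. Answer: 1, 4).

input #1, b=6, r=5, x=4: outcomes B1=T, B1=F, B2=F, B3=S, B4=F, B5=E, B6=F, B7=F, B8=T, B9=E, B10=S
input #2, b=3, r=6, x=4: outcomes B1=T, B1=F, B2=F, B3=S, B4=F, B5=S, B6=F, B7=F, B8=T, B9=E, B10=S
input #3, b=6, r=4, x=3: outcomes B1=T, B1=F, B2=F, B3=S, B4=T, B5=E, B7=T, B8=F, B9=E, B10=E, B11=T
input #4, b=6, r=10, x=3: outcomes B1=T, B1=F, B2=F, B3=S, B4=F, B5=E, B6=F, B7=F, B8=T, B9=E, B10=S
input #5, b=5, r=10, x=4: outcomes B1=T, B1=F, B2=F, B3=S, B4=F, B5=S, B6=F, B7=F, B8=T, B9=E, B10=S
union over all inputs: B1=T, B1=F, B2=F, B3=S, B4=T, B4=F, B5=S, B5=E, B6=F, B7=T, B7=F, B8=T, B8=F, B9=E, B10=S, B10=E, B11=T (17 outcomes)
every size-1 subset falls short of the 17 outcomes (best: 11/17)
the canonical winner is {2, 3}: size 2, full 17-outcome coverage, earliest index list among size-2 covers

Answer: 2, 3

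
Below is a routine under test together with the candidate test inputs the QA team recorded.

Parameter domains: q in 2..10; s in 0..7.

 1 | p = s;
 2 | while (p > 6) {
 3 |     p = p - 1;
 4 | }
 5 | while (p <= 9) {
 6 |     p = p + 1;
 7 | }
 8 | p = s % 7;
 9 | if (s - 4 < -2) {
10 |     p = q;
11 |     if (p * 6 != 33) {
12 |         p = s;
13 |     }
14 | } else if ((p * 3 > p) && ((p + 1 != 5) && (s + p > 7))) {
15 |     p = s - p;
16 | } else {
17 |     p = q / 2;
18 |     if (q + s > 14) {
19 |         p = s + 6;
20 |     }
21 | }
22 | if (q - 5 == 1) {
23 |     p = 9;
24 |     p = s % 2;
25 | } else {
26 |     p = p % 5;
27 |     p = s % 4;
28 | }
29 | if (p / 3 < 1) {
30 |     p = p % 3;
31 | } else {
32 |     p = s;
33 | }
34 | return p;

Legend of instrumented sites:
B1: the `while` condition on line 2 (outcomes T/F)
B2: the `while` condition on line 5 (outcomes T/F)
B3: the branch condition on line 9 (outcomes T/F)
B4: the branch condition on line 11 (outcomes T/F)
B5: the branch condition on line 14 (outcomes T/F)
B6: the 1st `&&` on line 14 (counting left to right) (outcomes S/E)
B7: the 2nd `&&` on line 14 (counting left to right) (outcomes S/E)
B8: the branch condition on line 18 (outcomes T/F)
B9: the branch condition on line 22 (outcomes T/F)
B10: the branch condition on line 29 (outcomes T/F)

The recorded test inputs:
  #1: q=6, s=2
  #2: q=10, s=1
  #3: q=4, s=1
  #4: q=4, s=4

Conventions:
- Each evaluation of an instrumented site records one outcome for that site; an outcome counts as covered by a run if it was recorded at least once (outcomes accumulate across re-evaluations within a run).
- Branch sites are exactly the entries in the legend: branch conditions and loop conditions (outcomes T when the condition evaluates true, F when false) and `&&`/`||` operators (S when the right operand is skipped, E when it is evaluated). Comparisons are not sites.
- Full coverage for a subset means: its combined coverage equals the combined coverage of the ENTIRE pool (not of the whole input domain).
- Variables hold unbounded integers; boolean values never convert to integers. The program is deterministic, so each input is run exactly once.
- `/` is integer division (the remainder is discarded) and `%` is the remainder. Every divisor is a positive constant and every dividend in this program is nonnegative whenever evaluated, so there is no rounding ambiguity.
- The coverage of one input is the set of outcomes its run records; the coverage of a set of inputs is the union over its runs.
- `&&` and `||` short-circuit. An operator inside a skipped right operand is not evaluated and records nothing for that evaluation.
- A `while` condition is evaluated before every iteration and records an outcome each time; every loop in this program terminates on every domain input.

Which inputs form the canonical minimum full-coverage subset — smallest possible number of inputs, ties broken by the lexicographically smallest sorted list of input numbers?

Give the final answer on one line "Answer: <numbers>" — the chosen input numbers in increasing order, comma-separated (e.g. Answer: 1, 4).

test 1 (q=6, s=2) fires B1->F, B2->T, B2->T, B2->T, B2->T, B2->T, B2->T, B2->T, B2->T, B2->F, B3->F, B6->E, B7->E, B5->F, ...; hits B1=F, B2=T, B2=F, B3=F, B5=F, B6=E, B7=E, B8=F, B9=T, B10=T
test 2 (q=10, s=1) fires B1->F, B2->T, B2->T, B2->T, B2->T, B2->T, B2->T, B2->T, B2->T, B2->T, B2->F, B3->T, B4->T, B9->F, ...; hits B1=F, B2=T, B2=F, B3=T, B4=T, B9=F, B10=T
test 3 (q=4, s=1) fires B1->F, B2->T, B2->T, B2->T, B2->T, B2->T, B2->T, B2->T, B2->T, B2->T, B2->F, B3->T, B4->T, B9->F, ...; hits B1=F, B2=T, B2=F, B3=T, B4=T, B9=F, B10=T
test 4 (q=4, s=4) fires B1->F, B2->T, B2->T, B2->T, B2->T, B2->T, B2->T, B2->F, B3->F, B6->E, B7->S, B5->F, B8->F, B9->F, ...; hits B1=F, B2=T, B2=F, B3=F, B5=F, B6=E, B7=S, B8=F, B9=F, B10=T
the full pool covers 14 outcomes: B1=F, B2=T, B2=F, B3=T, B3=F, B4=T, B5=F, B6=E, B7=S, B7=E, B8=F, B9=T, B9=F, B10=T
every size-1 subset falls short of the 14 outcomes (best: 10/14)
every size-2 subset falls short of the 14 outcomes (best: 13/14)
the canonical winner is {1, 2, 4}: size 3, full 14-outcome coverage, earliest index list among size-3 covers

Answer: 1, 2, 4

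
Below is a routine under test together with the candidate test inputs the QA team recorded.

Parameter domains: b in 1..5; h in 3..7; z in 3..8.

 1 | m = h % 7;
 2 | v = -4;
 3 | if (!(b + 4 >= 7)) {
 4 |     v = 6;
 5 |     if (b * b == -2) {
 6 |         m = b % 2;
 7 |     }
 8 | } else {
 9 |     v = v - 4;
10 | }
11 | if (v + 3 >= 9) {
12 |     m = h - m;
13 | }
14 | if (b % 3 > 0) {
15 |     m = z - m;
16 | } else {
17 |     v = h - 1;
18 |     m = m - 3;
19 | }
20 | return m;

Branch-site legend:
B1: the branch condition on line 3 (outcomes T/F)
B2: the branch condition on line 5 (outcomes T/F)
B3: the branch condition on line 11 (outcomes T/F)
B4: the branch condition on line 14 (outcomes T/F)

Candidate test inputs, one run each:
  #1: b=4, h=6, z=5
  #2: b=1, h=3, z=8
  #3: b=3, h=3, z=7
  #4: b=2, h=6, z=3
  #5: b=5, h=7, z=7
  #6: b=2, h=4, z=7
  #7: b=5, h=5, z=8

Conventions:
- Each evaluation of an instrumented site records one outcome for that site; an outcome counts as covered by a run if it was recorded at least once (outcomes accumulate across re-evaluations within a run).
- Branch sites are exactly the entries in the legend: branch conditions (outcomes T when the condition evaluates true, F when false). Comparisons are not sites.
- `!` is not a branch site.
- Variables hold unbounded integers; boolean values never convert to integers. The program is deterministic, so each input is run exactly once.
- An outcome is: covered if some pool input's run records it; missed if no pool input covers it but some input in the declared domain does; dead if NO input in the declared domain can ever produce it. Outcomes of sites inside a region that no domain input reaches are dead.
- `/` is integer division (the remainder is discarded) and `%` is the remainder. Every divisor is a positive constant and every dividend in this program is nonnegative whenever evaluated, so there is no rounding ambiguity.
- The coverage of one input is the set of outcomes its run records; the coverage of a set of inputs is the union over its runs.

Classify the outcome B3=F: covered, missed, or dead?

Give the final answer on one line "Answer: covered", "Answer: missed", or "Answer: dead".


B3=F is recorded by pool input(s) 1, 3, 5, 7 -> covered
Answer: covered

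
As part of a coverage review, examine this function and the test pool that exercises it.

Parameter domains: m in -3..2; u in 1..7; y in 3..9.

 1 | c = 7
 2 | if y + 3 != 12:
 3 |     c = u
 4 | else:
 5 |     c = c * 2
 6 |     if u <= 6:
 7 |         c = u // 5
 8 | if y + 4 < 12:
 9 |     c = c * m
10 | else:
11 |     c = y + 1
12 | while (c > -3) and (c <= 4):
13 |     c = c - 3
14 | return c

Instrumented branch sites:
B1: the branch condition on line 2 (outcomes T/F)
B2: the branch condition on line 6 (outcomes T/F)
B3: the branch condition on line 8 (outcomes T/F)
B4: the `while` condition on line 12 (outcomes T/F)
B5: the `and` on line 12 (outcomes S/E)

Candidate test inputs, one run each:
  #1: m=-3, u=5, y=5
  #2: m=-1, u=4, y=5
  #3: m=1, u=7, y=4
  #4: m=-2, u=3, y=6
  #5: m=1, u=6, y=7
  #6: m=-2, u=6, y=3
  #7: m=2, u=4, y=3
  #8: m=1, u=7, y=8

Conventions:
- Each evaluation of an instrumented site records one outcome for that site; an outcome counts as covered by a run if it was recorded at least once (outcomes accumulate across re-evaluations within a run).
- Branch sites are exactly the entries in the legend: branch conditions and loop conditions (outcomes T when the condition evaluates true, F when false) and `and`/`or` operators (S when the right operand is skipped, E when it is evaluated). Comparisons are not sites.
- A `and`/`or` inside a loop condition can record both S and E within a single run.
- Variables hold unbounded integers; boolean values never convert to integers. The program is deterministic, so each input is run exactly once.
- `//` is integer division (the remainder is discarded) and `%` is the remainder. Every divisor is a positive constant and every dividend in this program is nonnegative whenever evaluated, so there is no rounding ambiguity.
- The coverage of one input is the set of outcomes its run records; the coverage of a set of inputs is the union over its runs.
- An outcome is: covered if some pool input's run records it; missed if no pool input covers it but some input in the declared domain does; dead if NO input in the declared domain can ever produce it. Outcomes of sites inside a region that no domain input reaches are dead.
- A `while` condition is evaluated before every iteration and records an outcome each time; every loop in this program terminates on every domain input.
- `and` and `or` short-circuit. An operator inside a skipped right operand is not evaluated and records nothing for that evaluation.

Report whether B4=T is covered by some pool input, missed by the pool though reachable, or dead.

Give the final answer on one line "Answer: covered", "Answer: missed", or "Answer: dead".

no pool input records B4=T
but domain input (m=-2, u=1, y=3) does record it -> reachable, so missed

Answer: missed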